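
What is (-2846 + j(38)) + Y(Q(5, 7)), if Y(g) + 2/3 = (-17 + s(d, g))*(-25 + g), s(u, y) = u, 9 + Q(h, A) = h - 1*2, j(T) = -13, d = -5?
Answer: -6533/3 ≈ -2177.7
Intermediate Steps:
Q(h, A) = -11 + h (Q(h, A) = -9 + (h - 1*2) = -9 + (h - 2) = -9 + (-2 + h) = -11 + h)
Y(g) = 1648/3 - 22*g (Y(g) = -⅔ + (-17 - 5)*(-25 + g) = -⅔ - 22*(-25 + g) = -⅔ + (550 - 22*g) = 1648/3 - 22*g)
(-2846 + j(38)) + Y(Q(5, 7)) = (-2846 - 13) + (1648/3 - 22*(-11 + 5)) = -2859 + (1648/3 - 22*(-6)) = -2859 + (1648/3 + 132) = -2859 + 2044/3 = -6533/3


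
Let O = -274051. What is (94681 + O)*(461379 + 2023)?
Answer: -83120416740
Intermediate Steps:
(94681 + O)*(461379 + 2023) = (94681 - 274051)*(461379 + 2023) = -179370*463402 = -83120416740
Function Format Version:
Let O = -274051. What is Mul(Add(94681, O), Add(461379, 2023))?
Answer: -83120416740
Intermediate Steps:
Mul(Add(94681, O), Add(461379, 2023)) = Mul(Add(94681, -274051), Add(461379, 2023)) = Mul(-179370, 463402) = -83120416740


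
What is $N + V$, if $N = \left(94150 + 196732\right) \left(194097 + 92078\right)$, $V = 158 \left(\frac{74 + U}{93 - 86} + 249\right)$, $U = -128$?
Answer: $\frac{582702361312}{7} \approx 8.3243 \cdot 10^{10}$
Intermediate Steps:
$V = \frac{266862}{7}$ ($V = 158 \left(\frac{74 - 128}{93 - 86} + 249\right) = 158 \left(- \frac{54}{7} + 249\right) = 158 \cdot \frac{1689}{7} = \frac{266862}{7} \approx 38123.0$)
$N = 83243156350$ ($N = 290882 \cdot 286175 = 83243156350$)
$N + V = 83243156350 + \frac{266862}{7} = \frac{582702361312}{7}$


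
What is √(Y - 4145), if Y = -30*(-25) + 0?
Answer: I*√3395 ≈ 58.267*I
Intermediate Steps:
Y = 750 (Y = 750 + 0 = 750)
√(Y - 4145) = √(750 - 4145) = √(-3395) = I*√3395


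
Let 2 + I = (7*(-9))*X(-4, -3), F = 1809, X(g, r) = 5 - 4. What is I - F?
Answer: -1874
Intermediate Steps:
X(g, r) = 1
I = -65 (I = -2 + (7*(-9))*1 = -2 - 63*1 = -2 - 63 = -65)
I - F = -65 - 1*1809 = -65 - 1809 = -1874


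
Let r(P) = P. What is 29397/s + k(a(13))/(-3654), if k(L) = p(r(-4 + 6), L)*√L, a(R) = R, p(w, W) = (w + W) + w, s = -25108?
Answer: -29397/25108 - 17*√13/3654 ≈ -1.1876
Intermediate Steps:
p(w, W) = W + 2*w (p(w, W) = (W + w) + w = W + 2*w)
k(L) = √L*(4 + L) (k(L) = (L + 2*(-4 + 6))*√L = (L + 2*2)*√L = (L + 4)*√L = (4 + L)*√L = √L*(4 + L))
29397/s + k(a(13))/(-3654) = 29397/(-25108) + (√13*(4 + 13))/(-3654) = 29397*(-1/25108) + (√13*17)*(-1/3654) = -29397/25108 + (17*√13)*(-1/3654) = -29397/25108 - 17*√13/3654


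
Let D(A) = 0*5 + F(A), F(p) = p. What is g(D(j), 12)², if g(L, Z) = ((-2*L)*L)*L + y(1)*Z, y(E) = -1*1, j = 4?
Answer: 19600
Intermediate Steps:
y(E) = -1
D(A) = A (D(A) = 0*5 + A = 0 + A = A)
g(L, Z) = -Z - 2*L³ (g(L, Z) = ((-2*L)*L)*L - Z = (-2*L²)*L - Z = -2*L³ - Z = -Z - 2*L³)
g(D(j), 12)² = (-1*12 - 2*4³)² = (-12 - 2*64)² = (-12 - 128)² = (-140)² = 19600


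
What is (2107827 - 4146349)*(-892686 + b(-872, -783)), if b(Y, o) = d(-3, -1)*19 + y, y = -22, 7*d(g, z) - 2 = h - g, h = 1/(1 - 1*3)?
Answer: 12738459989401/7 ≈ 1.8198e+12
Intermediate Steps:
h = -½ (h = 1/(1 - 3) = 1/(-2) = -½ ≈ -0.50000)
d(g, z) = 3/14 - g/7 (d(g, z) = 2/7 + (-½ - g)/7 = 2/7 + (-1/14 - g/7) = 3/14 - g/7)
b(Y, o) = -137/14 (b(Y, o) = (3/14 - ⅐*(-3))*19 - 22 = (3/14 + 3/7)*19 - 22 = (9/14)*19 - 22 = 171/14 - 22 = -137/14)
(2107827 - 4146349)*(-892686 + b(-872, -783)) = (2107827 - 4146349)*(-892686 - 137/14) = -2038522*(-12497741/14) = 12738459989401/7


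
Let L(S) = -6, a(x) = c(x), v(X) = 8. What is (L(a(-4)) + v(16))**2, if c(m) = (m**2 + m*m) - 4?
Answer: 4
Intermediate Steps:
c(m) = -4 + 2*m**2 (c(m) = (m**2 + m**2) - 4 = 2*m**2 - 4 = -4 + 2*m**2)
a(x) = -4 + 2*x**2
(L(a(-4)) + v(16))**2 = (-6 + 8)**2 = 2**2 = 4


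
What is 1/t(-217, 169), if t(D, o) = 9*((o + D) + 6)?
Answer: -1/378 ≈ -0.0026455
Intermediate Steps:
t(D, o) = 54 + 9*D + 9*o (t(D, o) = 9*((D + o) + 6) = 9*(6 + D + o) = 54 + 9*D + 9*o)
1/t(-217, 169) = 1/(54 + 9*(-217) + 9*169) = 1/(54 - 1953 + 1521) = 1/(-378) = -1/378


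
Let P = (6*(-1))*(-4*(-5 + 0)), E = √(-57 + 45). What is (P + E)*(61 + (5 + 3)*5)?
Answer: -12120 + 202*I*√3 ≈ -12120.0 + 349.87*I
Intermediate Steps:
E = 2*I*√3 (E = √(-12) = 2*I*√3 ≈ 3.4641*I)
P = -120 (P = -(-24)*(-5) = -6*20 = -120)
(P + E)*(61 + (5 + 3)*5) = (-120 + 2*I*√3)*(61 + (5 + 3)*5) = (-120 + 2*I*√3)*(61 + 8*5) = (-120 + 2*I*√3)*(61 + 40) = (-120 + 2*I*√3)*101 = -12120 + 202*I*√3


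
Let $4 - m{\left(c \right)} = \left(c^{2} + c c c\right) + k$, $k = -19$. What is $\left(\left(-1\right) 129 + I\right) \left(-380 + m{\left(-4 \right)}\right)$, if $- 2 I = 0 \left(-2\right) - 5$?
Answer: $\frac{78177}{2} \approx 39089.0$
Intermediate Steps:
$I = \frac{5}{2}$ ($I = - \frac{0 \left(-2\right) - 5}{2} = - \frac{0 - 5}{2} = \left(- \frac{1}{2}\right) \left(-5\right) = \frac{5}{2} \approx 2.5$)
$m{\left(c \right)} = 23 - c^{2} - c^{3}$ ($m{\left(c \right)} = 4 - \left(\left(c^{2} + c c c\right) - 19\right) = 4 - \left(\left(c^{2} + c^{2} c\right) - 19\right) = 4 - \left(\left(c^{2} + c^{3}\right) - 19\right) = 4 - \left(-19 + c^{2} + c^{3}\right) = 23 - c^{2} - c^{3}$)
$\left(\left(-1\right) 129 + I\right) \left(-380 + m{\left(-4 \right)}\right) = \left(\left(-1\right) 129 + \frac{5}{2}\right) \left(-380 - -71\right) = \left(-129 + \frac{5}{2}\right) \left(-380 - -71\right) = - \frac{253 \left(-380 + \left(23 - 16 + 64\right)\right)}{2} = - \frac{253 \left(-380 + 71\right)}{2} = \left(- \frac{253}{2}\right) \left(-309\right) = \frac{78177}{2}$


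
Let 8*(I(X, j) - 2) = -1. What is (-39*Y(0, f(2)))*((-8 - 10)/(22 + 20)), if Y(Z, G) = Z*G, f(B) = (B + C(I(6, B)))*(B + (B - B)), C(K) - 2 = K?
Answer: 0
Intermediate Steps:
I(X, j) = 15/8 (I(X, j) = 2 + (1/8)*(-1) = 2 - 1/8 = 15/8)
C(K) = 2 + K
f(B) = B*(31/8 + B) (f(B) = (B + (2 + 15/8))*(B + (B - B)) = (B + 31/8)*(B + 0) = (31/8 + B)*B = B*(31/8 + B))
Y(Z, G) = G*Z
(-39*Y(0, f(2)))*((-8 - 10)/(22 + 20)) = (-39*(1/8)*2*(31 + 8*2)*0)*((-8 - 10)/(22 + 20)) = (-39*(1/8)*2*(31 + 16)*0)*(-18/42) = (-39*(1/8)*2*47*0)*(-18*1/42) = -1833*0/4*(-3/7) = -39*0*(-3/7) = 0*(-3/7) = 0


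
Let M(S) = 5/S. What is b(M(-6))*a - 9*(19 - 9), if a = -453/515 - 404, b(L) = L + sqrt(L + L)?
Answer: 152893/618 - 208513*I*sqrt(15)/1545 ≈ 247.4 - 522.7*I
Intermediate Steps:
b(L) = L + sqrt(2)*sqrt(L) (b(L) = L + sqrt(2*L) = L + sqrt(2)*sqrt(L))
a = -208513/515 (a = -453*1/515 - 404 = -453/515 - 404 = -208513/515 ≈ -404.88)
b(M(-6))*a - 9*(19 - 9) = (5/(-6) + sqrt(2)*sqrt(5/(-6)))*(-208513/515) - 9*(19 - 9) = (5*(-1/6) + sqrt(2)*sqrt(5*(-1/6)))*(-208513/515) - 9*10 = (-5/6 + sqrt(2)*sqrt(-5/6))*(-208513/515) - 90 = (-5/6 + sqrt(2)*(I*sqrt(30)/6))*(-208513/515) - 90 = (-5/6 + I*sqrt(15)/3)*(-208513/515) - 90 = (208513/618 - 208513*I*sqrt(15)/1545) - 90 = 152893/618 - 208513*I*sqrt(15)/1545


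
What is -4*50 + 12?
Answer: -188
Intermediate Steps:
-4*50 + 12 = -200 + 12 = -188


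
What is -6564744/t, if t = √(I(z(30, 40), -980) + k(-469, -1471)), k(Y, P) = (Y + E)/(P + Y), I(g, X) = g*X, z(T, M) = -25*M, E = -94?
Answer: -4376496*√102453585895/211244507 ≈ -6631.4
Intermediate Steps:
I(g, X) = X*g
k(Y, P) = (-94 + Y)/(P + Y) (k(Y, P) = (Y - 94)/(P + Y) = (-94 + Y)/(P + Y))
t = 3*√102453585895/970 (t = √(-(-24500)*40 + (-94 - 469)/(-1471 - 469)) = √(-980*(-1000) - 563/(-1940)) = √(980000 - 1/1940*(-563)) = √(980000 + 563/1940) = √(1901200563/1940) = 3*√102453585895/970 ≈ 989.95)
-6564744/t = -6564744*2*√102453585895/633733521 = -4376496*√102453585895/211244507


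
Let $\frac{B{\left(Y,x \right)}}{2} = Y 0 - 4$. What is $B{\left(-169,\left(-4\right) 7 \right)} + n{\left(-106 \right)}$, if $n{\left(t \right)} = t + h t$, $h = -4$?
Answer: $310$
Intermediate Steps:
$B{\left(Y,x \right)} = -8$ ($B{\left(Y,x \right)} = 2 \left(Y 0 - 4\right) = 2 \left(0 - 4\right) = 2 \left(-4\right) = -8$)
$n{\left(t \right)} = - 3 t$ ($n{\left(t \right)} = t - 4 t = - 3 t$)
$B{\left(-169,\left(-4\right) 7 \right)} + n{\left(-106 \right)} = -8 - -318 = -8 + 318 = 310$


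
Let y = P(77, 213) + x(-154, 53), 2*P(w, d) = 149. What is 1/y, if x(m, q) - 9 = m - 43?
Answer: -2/227 ≈ -0.0088106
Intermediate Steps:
P(w, d) = 149/2 (P(w, d) = (½)*149 = 149/2)
x(m, q) = -34 + m (x(m, q) = 9 + (m - 43) = 9 + (-43 + m) = -34 + m)
y = -227/2 (y = 149/2 + (-34 - 154) = 149/2 - 188 = -227/2 ≈ -113.50)
1/y = 1/(-227/2) = -2/227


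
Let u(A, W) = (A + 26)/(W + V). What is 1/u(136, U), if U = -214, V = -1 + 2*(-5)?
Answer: -25/18 ≈ -1.3889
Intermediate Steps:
V = -11 (V = -1 - 10 = -11)
u(A, W) = (26 + A)/(-11 + W) (u(A, W) = (A + 26)/(W - 11) = (26 + A)/(-11 + W))
1/u(136, U) = 1/((26 + 136)/(-11 - 214)) = 1/(162/(-225)) = 1/(-1/225*162) = 1/(-18/25) = -25/18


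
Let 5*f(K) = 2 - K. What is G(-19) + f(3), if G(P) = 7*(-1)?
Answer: -36/5 ≈ -7.2000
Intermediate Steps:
G(P) = -7
f(K) = ⅖ - K/5 (f(K) = (2 - K)/5 = ⅖ - K/5)
G(-19) + f(3) = -7 + (⅖ - ⅕*3) = -7 + (⅖ - ⅗) = -7 - ⅕ = -36/5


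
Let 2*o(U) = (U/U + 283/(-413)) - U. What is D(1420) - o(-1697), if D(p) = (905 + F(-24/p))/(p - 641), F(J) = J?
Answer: -193590187901/228426170 ≈ -847.50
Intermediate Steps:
o(U) = 65/413 - U/2 (o(U) = ((U/U + 283/(-413)) - U)/2 = ((1 + 283*(-1/413)) - U)/2 = ((1 - 283/413) - U)/2 = (130/413 - U)/2 = 65/413 - U/2)
D(p) = (905 - 24/p)/(-641 + p) (D(p) = (905 - 24/p)/(p - 641) = (905 - 24/p)/(-641 + p))
D(1420) - o(-1697) = (-24 + 905*1420)/(1420*(-641 + 1420)) - (65/413 - 1/2*(-1697)) = (1/1420)*(-24 + 1285100)/779 - (65/413 + 1697/2) = (1/1420)*(1/779)*1285076 - 1*700991/826 = 321269/276545 - 700991/826 = -193590187901/228426170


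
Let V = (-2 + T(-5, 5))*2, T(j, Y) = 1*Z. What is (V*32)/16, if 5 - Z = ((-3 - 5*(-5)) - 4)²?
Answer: -1284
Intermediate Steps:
Z = -319 (Z = 5 - ((-3 - 5*(-5)) - 4)² = 5 - ((-3 + 25) - 4)² = 5 - (22 - 4)² = 5 - 1*18² = 5 - 1*324 = 5 - 324 = -319)
T(j, Y) = -319 (T(j, Y) = 1*(-319) = -319)
V = -642 (V = (-2 - 319)*2 = -321*2 = -642)
(V*32)/16 = -642*32/16 = -20544*1/16 = -1284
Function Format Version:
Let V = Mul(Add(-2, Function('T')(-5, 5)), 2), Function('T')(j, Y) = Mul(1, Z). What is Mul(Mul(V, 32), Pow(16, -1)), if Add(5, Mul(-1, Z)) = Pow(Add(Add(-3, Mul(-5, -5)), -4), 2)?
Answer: -1284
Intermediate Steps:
Z = -319 (Z = Add(5, Mul(-1, Pow(Add(Add(-3, Mul(-5, -5)), -4), 2))) = Add(5, Mul(-1, Pow(Add(Add(-3, 25), -4), 2))) = Add(5, Mul(-1, Pow(Add(22, -4), 2))) = Add(5, Mul(-1, Pow(18, 2))) = Add(5, Mul(-1, 324)) = Add(5, -324) = -319)
Function('T')(j, Y) = -319 (Function('T')(j, Y) = Mul(1, -319) = -319)
V = -642 (V = Mul(Add(-2, -319), 2) = Mul(-321, 2) = -642)
Mul(Mul(V, 32), Pow(16, -1)) = Mul(Mul(-642, 32), Pow(16, -1)) = Mul(-20544, Rational(1, 16)) = -1284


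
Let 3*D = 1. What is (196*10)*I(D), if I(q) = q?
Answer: 1960/3 ≈ 653.33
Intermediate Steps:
D = ⅓ (D = (⅓)*1 = ⅓ ≈ 0.33333)
(196*10)*I(D) = (196*10)*(⅓) = 1960*(⅓) = 1960/3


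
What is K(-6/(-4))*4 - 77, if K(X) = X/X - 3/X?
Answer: -81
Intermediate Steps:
K(X) = 1 - 3/X
K(-6/(-4))*4 - 77 = ((-3 - 6/(-4))/((-6/(-4))))*4 - 77 = ((-3 - 6*(-1/4))/((-6*(-1/4))))*4 - 77 = ((-3 + 3/2)/(3/2))*4 - 77 = ((2/3)*(-3/2))*4 - 77 = -1*4 - 77 = -4 - 77 = -81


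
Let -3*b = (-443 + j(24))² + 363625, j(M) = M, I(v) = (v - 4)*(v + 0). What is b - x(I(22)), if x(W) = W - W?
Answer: -539186/3 ≈ -1.7973e+5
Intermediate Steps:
I(v) = v*(-4 + v) (I(v) = (-4 + v)*v = v*(-4 + v))
x(W) = 0
b = -539186/3 (b = -((-443 + 24)² + 363625)/3 = -((-419)² + 363625)/3 = -(175561 + 363625)/3 = -⅓*539186 = -539186/3 ≈ -1.7973e+5)
b - x(I(22)) = -539186/3 - 1*0 = -539186/3 + 0 = -539186/3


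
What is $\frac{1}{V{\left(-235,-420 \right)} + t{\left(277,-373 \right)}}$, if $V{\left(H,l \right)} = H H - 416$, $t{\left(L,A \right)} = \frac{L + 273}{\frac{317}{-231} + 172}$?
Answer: $\frac{7883}{432084757} \approx 1.8244 \cdot 10^{-5}$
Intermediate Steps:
$t{\left(L,A \right)} = \frac{63063}{39415} + \frac{231 L}{39415}$ ($t{\left(L,A \right)} = \frac{273 + L}{317 \left(- \frac{1}{231}\right) + 172} = \frac{273 + L}{- \frac{317}{231} + 172} = \frac{273 + L}{\frac{39415}{231}} = \left(273 + L\right) \frac{231}{39415} = \frac{63063}{39415} + \frac{231 L}{39415}$)
$V{\left(H,l \right)} = -416 + H^{2}$ ($V{\left(H,l \right)} = H^{2} - 416 = -416 + H^{2}$)
$\frac{1}{V{\left(-235,-420 \right)} + t{\left(277,-373 \right)}} = \frac{1}{\left(-416 + \left(-235\right)^{2}\right) + \left(\frac{63063}{39415} + \frac{231}{39415} \cdot 277\right)} = \frac{1}{\left(-416 + 55225\right) + \left(\frac{63063}{39415} + \frac{63987}{39415}\right)} = \frac{1}{54809 + \frac{25410}{7883}} = \frac{1}{\frac{432084757}{7883}} = \frac{7883}{432084757}$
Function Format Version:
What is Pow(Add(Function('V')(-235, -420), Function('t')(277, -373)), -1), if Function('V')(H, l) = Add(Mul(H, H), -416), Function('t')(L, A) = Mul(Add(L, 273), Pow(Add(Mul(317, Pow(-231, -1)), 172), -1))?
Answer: Rational(7883, 432084757) ≈ 1.8244e-5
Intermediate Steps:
Function('t')(L, A) = Add(Rational(63063, 39415), Mul(Rational(231, 39415), L)) (Function('t')(L, A) = Mul(Add(273, L), Pow(Add(Mul(317, Rational(-1, 231)), 172), -1)) = Mul(Add(273, L), Pow(Add(Rational(-317, 231), 172), -1)) = Mul(Add(273, L), Pow(Rational(39415, 231), -1)) = Mul(Add(273, L), Rational(231, 39415)) = Add(Rational(63063, 39415), Mul(Rational(231, 39415), L)))
Function('V')(H, l) = Add(-416, Pow(H, 2)) (Function('V')(H, l) = Add(Pow(H, 2), -416) = Add(-416, Pow(H, 2)))
Pow(Add(Function('V')(-235, -420), Function('t')(277, -373)), -1) = Pow(Add(Add(-416, Pow(-235, 2)), Add(Rational(63063, 39415), Mul(Rational(231, 39415), 277))), -1) = Pow(Add(Add(-416, 55225), Add(Rational(63063, 39415), Rational(63987, 39415))), -1) = Pow(Add(54809, Rational(25410, 7883)), -1) = Pow(Rational(432084757, 7883), -1) = Rational(7883, 432084757)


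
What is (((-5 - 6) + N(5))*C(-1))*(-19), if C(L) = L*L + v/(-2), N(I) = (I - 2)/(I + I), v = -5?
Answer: 14231/20 ≈ 711.55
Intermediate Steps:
N(I) = (-2 + I)/(2*I) (N(I) = (-2 + I)/((2*I)) = (-2 + I)*(1/(2*I)) = (-2 + I)/(2*I))
C(L) = 5/2 + L² (C(L) = L*L - 5/(-2) = L² - 5*(-½) = L² + 5/2 = 5/2 + L²)
(((-5 - 6) + N(5))*C(-1))*(-19) = (((-5 - 6) + (½)*(-2 + 5)/5)*(5/2 + (-1)²))*(-19) = ((-11 + (½)*(⅕)*3)*(5/2 + 1))*(-19) = ((-11 + 3/10)*(7/2))*(-19) = -107/10*7/2*(-19) = -749/20*(-19) = 14231/20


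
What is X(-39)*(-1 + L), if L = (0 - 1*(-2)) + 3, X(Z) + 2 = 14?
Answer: 48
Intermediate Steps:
X(Z) = 12 (X(Z) = -2 + 14 = 12)
L = 5 (L = (0 + 2) + 3 = 2 + 3 = 5)
X(-39)*(-1 + L) = 12*(-1 + 5) = 12*4 = 48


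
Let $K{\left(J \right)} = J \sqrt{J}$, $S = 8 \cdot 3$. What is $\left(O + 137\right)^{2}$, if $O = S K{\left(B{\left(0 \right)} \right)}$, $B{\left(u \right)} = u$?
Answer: $18769$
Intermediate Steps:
$S = 24$
$K{\left(J \right)} = J^{\frac{3}{2}}$
$O = 0$ ($O = 24 \cdot 0^{\frac{3}{2}} = 24 \cdot 0 = 0$)
$\left(O + 137\right)^{2} = \left(0 + 137\right)^{2} = 137^{2} = 18769$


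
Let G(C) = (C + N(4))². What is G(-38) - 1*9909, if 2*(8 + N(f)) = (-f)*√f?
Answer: -7409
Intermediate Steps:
N(f) = -8 - f^(3/2)/2 (N(f) = -8 + ((-f)*√f)/2 = -8 + (-f^(3/2))/2 = -8 - f^(3/2)/2)
G(C) = (-12 + C)² (G(C) = (C + (-8 - 4^(3/2)/2))² = (C + (-8 - ½*8))² = (C + (-8 - 4))² = (C - 12)² = (-12 + C)²)
G(-38) - 1*9909 = (12 - 1*(-38))² - 1*9909 = (12 + 38)² - 9909 = 50² - 9909 = 2500 - 9909 = -7409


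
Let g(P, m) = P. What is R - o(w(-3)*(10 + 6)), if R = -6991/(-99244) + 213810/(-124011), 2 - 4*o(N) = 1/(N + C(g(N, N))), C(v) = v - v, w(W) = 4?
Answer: -564437269421/262556750592 ≈ -2.1498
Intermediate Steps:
C(v) = 0
o(N) = ½ - 1/(4*N) (o(N) = ½ - 1/(4*(N + 0)) = ½ - 1/(4*N))
R = -6784132913/4102449228 (R = -6991*(-1/99244) + 213810*(-1/124011) = 6991/99244 - 71270/41337 = -6784132913/4102449228 ≈ -1.6537)
R - o(w(-3)*(10 + 6)) = -6784132913/4102449228 - (-1 + 2*(4*(10 + 6)))/(4*(4*(10 + 6))) = -6784132913/4102449228 - (-1 + 2*(4*16))/(4*(4*16)) = -6784132913/4102449228 - (-1 + 2*64)/(4*64) = -6784132913/4102449228 - (-1 + 128)/(4*64) = -6784132913/4102449228 - 127/(4*64) = -6784132913/4102449228 - 1*127/256 = -6784132913/4102449228 - 127/256 = -564437269421/262556750592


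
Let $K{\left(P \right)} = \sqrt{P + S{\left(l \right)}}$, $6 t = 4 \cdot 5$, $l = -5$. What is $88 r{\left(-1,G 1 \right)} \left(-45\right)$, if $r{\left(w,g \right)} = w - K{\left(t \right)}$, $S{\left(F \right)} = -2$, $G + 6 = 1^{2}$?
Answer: $3960 + 2640 \sqrt{3} \approx 8532.6$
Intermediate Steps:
$G = -5$ ($G = -6 + 1^{2} = -6 + 1 = -5$)
$t = \frac{10}{3}$ ($t = \frac{4 \cdot 5}{6} = \frac{1}{6} \cdot 20 = \frac{10}{3} \approx 3.3333$)
$K{\left(P \right)} = \sqrt{-2 + P}$ ($K{\left(P \right)} = \sqrt{P - 2} = \sqrt{-2 + P}$)
$r{\left(w,g \right)} = w - \frac{2 \sqrt{3}}{3}$ ($r{\left(w,g \right)} = w - \sqrt{-2 + \frac{10}{3}} = w - \sqrt{\frac{4}{3}} = w - \frac{2 \sqrt{3}}{3}$)
$88 r{\left(-1,G 1 \right)} \left(-45\right) = 88 \left(-1 - \frac{2 \sqrt{3}}{3}\right) \left(-45\right) = \left(-88 - \frac{176 \sqrt{3}}{3}\right) \left(-45\right) = 3960 + 2640 \sqrt{3}$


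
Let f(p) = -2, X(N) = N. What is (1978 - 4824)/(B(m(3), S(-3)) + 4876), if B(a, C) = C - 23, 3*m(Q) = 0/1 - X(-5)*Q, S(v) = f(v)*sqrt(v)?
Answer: -13811638/23551621 - 5692*I*sqrt(3)/23551621 ≈ -0.58644 - 0.00041861*I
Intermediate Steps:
S(v) = -2*sqrt(v)
m(Q) = 5*Q/3 (m(Q) = (0/1 - (-5)*Q)/3 = (0*1 + 5*Q)/3 = (0 + 5*Q)/3 = (5*Q)/3 = 5*Q/3)
B(a, C) = -23 + C
(1978 - 4824)/(B(m(3), S(-3)) + 4876) = (1978 - 4824)/((-23 - 2*I*sqrt(3)) + 4876) = -2846/((-23 - 2*I*sqrt(3)) + 4876) = -2846/(4853 - 2*I*sqrt(3))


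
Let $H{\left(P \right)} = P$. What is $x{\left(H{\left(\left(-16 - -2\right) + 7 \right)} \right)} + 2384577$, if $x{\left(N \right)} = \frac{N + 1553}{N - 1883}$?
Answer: $\frac{2253424492}{945} \approx 2.3846 \cdot 10^{6}$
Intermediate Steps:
$x{\left(N \right)} = \frac{1553 + N}{-1883 + N}$
$x{\left(H{\left(\left(-16 - -2\right) + 7 \right)} \right)} + 2384577 = \frac{1553 + \left(\left(-16 - -2\right) + 7\right)}{-1883 + \left(\left(-16 - -2\right) + 7\right)} + 2384577 = \frac{1553 + \left(\left(-16 + \left(-6 + 8\right)\right) + 7\right)}{-1883 + \left(\left(-16 + \left(-6 + 8\right)\right) + 7\right)} + 2384577 = \frac{1553 + \left(\left(-16 + 2\right) + 7\right)}{-1883 + \left(\left(-16 + 2\right) + 7\right)} + 2384577 = \frac{1553 + \left(-14 + 7\right)}{-1883 + \left(-14 + 7\right)} + 2384577 = \frac{1553 - 7}{-1883 - 7} + 2384577 = \frac{1}{-1890} \cdot 1546 + 2384577 = \left(- \frac{1}{1890}\right) 1546 + 2384577 = - \frac{773}{945} + 2384577 = \frac{2253424492}{945}$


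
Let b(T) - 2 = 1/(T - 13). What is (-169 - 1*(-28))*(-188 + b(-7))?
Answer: 524661/20 ≈ 26233.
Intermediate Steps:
b(T) = 2 + 1/(-13 + T) (b(T) = 2 + 1/(T - 13) = 2 + 1/(-13 + T))
(-169 - 1*(-28))*(-188 + b(-7)) = (-169 - 1*(-28))*(-188 + (-25 + 2*(-7))/(-13 - 7)) = (-169 + 28)*(-188 + (-25 - 14)/(-20)) = -141*(-188 - 1/20*(-39)) = -141*(-188 + 39/20) = -141*(-3721/20) = 524661/20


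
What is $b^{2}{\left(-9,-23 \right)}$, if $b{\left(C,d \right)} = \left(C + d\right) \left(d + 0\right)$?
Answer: $541696$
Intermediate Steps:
$b{\left(C,d \right)} = d \left(C + d\right)$ ($b{\left(C,d \right)} = \left(C + d\right) d = d \left(C + d\right)$)
$b^{2}{\left(-9,-23 \right)} = \left(- 23 \left(-9 - 23\right)\right)^{2} = \left(\left(-23\right) \left(-32\right)\right)^{2} = 736^{2} = 541696$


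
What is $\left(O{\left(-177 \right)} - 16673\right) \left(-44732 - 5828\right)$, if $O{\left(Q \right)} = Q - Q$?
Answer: $842986880$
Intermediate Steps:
$O{\left(Q \right)} = 0$
$\left(O{\left(-177 \right)} - 16673\right) \left(-44732 - 5828\right) = \left(0 - 16673\right) \left(-44732 - 5828\right) = \left(-16673\right) \left(-50560\right) = 842986880$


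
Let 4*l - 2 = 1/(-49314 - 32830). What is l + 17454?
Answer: 5735129791/328576 ≈ 17455.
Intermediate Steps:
l = 164287/328576 (l = 1/2 + 1/(4*(-49314 - 32830)) = 1/2 + (1/4)/(-82144) = 1/2 + (1/4)*(-1/82144) = 1/2 - 1/328576 = 164287/328576 ≈ 0.50000)
l + 17454 = 164287/328576 + 17454 = 5735129791/328576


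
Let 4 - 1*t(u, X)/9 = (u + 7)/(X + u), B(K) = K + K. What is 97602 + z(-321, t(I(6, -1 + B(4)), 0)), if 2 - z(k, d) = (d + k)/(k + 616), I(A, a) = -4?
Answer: 115173833/1180 ≈ 97605.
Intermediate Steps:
B(K) = 2*K
t(u, X) = 36 - 9*(7 + u)/(X + u) (t(u, X) = 36 - 9*(u + 7)/(X + u) = 36 - 9*(7 + u)/(X + u))
z(k, d) = 2 - (d + k)/(616 + k) (z(k, d) = 2 - (d + k)/(k + 616) = 2 - (d + k)/(616 + k))
97602 + z(-321, t(I(6, -1 + B(4)), 0)) = 97602 + (1232 - 321 - 9*(-7 + 3*(-4) + 4*0)/(0 - 4))/(616 - 321) = 97602 + (1232 - 321 - 9*(-7 - 12 + 0)/(-4))/295 = 97602 + (1232 - 321 - 9*(-1)*(-19)/4)/295 = 97602 + (1232 - 321 - 1*171/4)/295 = 97602 + (1232 - 321 - 171/4)/295 = 97602 + (1/295)*(3473/4) = 97602 + 3473/1180 = 115173833/1180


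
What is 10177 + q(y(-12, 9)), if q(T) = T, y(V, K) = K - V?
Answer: 10198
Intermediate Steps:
10177 + q(y(-12, 9)) = 10177 + (9 - 1*(-12)) = 10177 + (9 + 12) = 10177 + 21 = 10198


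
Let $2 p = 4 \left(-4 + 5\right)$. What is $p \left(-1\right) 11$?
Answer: $-22$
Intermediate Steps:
$p = 2$ ($p = \frac{4 \left(-4 + 5\right)}{2} = \frac{4 \cdot 1}{2} = \frac{1}{2} \cdot 4 = 2$)
$p \left(-1\right) 11 = 2 \left(-1\right) 11 = \left(-2\right) 11 = -22$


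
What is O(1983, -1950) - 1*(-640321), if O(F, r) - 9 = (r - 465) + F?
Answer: 639898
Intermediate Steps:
O(F, r) = -456 + F + r (O(F, r) = 9 + ((r - 465) + F) = 9 + ((-465 + r) + F) = 9 + (-465 + F + r) = -456 + F + r)
O(1983, -1950) - 1*(-640321) = (-456 + 1983 - 1950) - 1*(-640321) = -423 + 640321 = 639898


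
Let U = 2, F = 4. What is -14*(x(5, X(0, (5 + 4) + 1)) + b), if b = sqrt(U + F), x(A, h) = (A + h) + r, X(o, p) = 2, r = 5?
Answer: -168 - 14*sqrt(6) ≈ -202.29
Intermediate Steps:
x(A, h) = 5 + A + h (x(A, h) = (A + h) + 5 = 5 + A + h)
b = sqrt(6) (b = sqrt(2 + 4) = sqrt(6) ≈ 2.4495)
-14*(x(5, X(0, (5 + 4) + 1)) + b) = -14*((5 + 5 + 2) + sqrt(6)) = -14*(12 + sqrt(6)) = -168 - 14*sqrt(6)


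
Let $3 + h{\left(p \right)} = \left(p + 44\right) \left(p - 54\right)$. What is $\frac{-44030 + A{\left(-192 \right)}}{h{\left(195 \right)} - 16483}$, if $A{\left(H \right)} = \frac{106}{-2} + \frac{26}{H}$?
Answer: $- \frac{4231981}{1652448} \approx -2.561$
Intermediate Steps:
$A{\left(H \right)} = -53 + \frac{26}{H}$ ($A{\left(H \right)} = 106 \left(- \frac{1}{2}\right) + \frac{26}{H} = -53 + \frac{26}{H}$)
$h{\left(p \right)} = -3 + \left(-54 + p\right) \left(44 + p\right)$ ($h{\left(p \right)} = -3 + \left(p + 44\right) \left(p - 54\right) = -3 + \left(44 + p\right) \left(-54 + p\right) = -3 + \left(-54 + p\right) \left(44 + p\right)$)
$\frac{-44030 + A{\left(-192 \right)}}{h{\left(195 \right)} - 16483} = \frac{-44030 - \left(53 - \frac{26}{-192}\right)}{\left(-2379 + 195^{2} - 1950\right) - 16483} = \frac{-44030 + \left(-53 + 26 \left(- \frac{1}{192}\right)\right)}{\left(-2379 + 38025 - 1950\right) - 16483} = \frac{-44030 - \frac{5101}{96}}{33696 - 16483} = \frac{-44030 - \frac{5101}{96}}{17213} = \left(- \frac{4231981}{96}\right) \frac{1}{17213} = - \frac{4231981}{1652448}$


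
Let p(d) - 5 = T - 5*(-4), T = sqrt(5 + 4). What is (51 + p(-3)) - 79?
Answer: 0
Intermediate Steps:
T = 3 (T = sqrt(9) = 3)
p(d) = 28 (p(d) = 5 + (3 - 5*(-4)) = 5 + (3 + 20) = 5 + 23 = 28)
(51 + p(-3)) - 79 = (51 + 28) - 79 = 79 - 79 = 0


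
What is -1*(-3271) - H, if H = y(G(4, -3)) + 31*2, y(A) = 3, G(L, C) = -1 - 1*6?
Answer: 3206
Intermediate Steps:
G(L, C) = -7 (G(L, C) = -1 - 6 = -7)
H = 65 (H = 3 + 31*2 = 3 + 62 = 65)
-1*(-3271) - H = -1*(-3271) - 1*65 = 3271 - 65 = 3206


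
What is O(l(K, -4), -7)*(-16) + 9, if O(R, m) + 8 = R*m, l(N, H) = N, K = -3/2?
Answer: -31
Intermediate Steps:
K = -3/2 (K = -3*1/2 = -3/2 ≈ -1.5000)
O(R, m) = -8 + R*m
O(l(K, -4), -7)*(-16) + 9 = (-8 - 3/2*(-7))*(-16) + 9 = (-8 + 21/2)*(-16) + 9 = (5/2)*(-16) + 9 = -40 + 9 = -31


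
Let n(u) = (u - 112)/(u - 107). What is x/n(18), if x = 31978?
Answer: 1423021/47 ≈ 30277.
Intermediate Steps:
n(u) = (-112 + u)/(-107 + u)
x/n(18) = 31978/(((-112 + 18)/(-107 + 18))) = 31978/((-94/(-89))) = 31978/((-1/89*(-94))) = 31978/(94/89) = 31978*(89/94) = 1423021/47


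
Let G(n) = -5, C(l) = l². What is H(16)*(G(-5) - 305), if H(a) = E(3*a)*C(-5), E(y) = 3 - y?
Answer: 348750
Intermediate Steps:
H(a) = 75 - 75*a (H(a) = (3 - 3*a)*(-5)² = (3 - 3*a)*25 = 75 - 75*a)
H(16)*(G(-5) - 305) = (75 - 75*16)*(-5 - 305) = (75 - 1200)*(-310) = -1125*(-310) = 348750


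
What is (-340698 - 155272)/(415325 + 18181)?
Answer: -247985/216753 ≈ -1.1441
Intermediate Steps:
(-340698 - 155272)/(415325 + 18181) = -495970/433506 = -495970*1/433506 = -247985/216753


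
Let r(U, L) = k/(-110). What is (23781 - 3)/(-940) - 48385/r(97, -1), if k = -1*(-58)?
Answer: 1250407469/13630 ≈ 91739.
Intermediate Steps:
k = 58
r(U, L) = -29/55 (r(U, L) = 58/(-110) = 58*(-1/110) = -29/55)
(23781 - 3)/(-940) - 48385/r(97, -1) = (23781 - 3)/(-940) - 48385/(-29/55) = 23778*(-1/940) - 48385*(-55/29) = -11889/470 + 2661175/29 = 1250407469/13630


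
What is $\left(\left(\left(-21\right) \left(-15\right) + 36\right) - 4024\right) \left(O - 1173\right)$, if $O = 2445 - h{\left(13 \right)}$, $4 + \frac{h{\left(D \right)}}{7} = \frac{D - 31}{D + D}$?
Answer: $- \frac{62305099}{13} \approx -4.7927 \cdot 10^{6}$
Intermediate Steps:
$h{\left(D \right)} = -28 + \frac{7 \left(-31 + D\right)}{2 D}$ ($h{\left(D \right)} = -28 + 7 \frac{D - 31}{D + D} = -28 + 7 \frac{-31 + D}{2 D} = -28 + \frac{7 \left(-31 + D\right)}{2 D}$)
$O = \frac{32212}{13}$ ($O = 2445 - \frac{7 \left(-31 - 91\right)}{2 \cdot 13} = 2445 - \frac{7}{2} \cdot \frac{1}{13} \left(-31 - 91\right) = 2445 - \frac{7}{2} \cdot \frac{1}{13} \left(-122\right) = 2445 - - \frac{427}{13} = 2445 + \frac{427}{13} = \frac{32212}{13} \approx 2477.8$)
$\left(\left(\left(-21\right) \left(-15\right) + 36\right) - 4024\right) \left(O - 1173\right) = \left(\left(\left(-21\right) \left(-15\right) + 36\right) - 4024\right) \left(\frac{32212}{13} - 1173\right) = \left(\left(315 + 36\right) - 4024\right) \frac{16963}{13} = \left(351 - 4024\right) \frac{16963}{13} = \left(-3673\right) \frac{16963}{13} = - \frac{62305099}{13}$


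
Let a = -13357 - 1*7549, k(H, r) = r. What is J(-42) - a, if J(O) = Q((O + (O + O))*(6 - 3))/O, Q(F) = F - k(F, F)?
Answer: 20906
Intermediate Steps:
a = -20906 (a = -13357 - 7549 = -20906)
Q(F) = 0 (Q(F) = F - F = 0)
J(O) = 0 (J(O) = 0/O = 0)
J(-42) - a = 0 - 1*(-20906) = 0 + 20906 = 20906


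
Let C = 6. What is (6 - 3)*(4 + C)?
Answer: 30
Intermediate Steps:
(6 - 3)*(4 + C) = (6 - 3)*(4 + 6) = 3*10 = 30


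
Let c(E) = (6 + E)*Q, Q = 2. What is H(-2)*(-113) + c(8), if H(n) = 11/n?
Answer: 1299/2 ≈ 649.50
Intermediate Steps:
c(E) = 12 + 2*E (c(E) = (6 + E)*2 = 12 + 2*E)
H(-2)*(-113) + c(8) = (11/(-2))*(-113) + (12 + 2*8) = (11*(-1/2))*(-113) + (12 + 16) = -11/2*(-113) + 28 = 1243/2 + 28 = 1299/2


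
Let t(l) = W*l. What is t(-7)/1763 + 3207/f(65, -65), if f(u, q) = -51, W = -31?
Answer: -1880958/29971 ≈ -62.759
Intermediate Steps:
t(l) = -31*l
t(-7)/1763 + 3207/f(65, -65) = -31*(-7)/1763 + 3207/(-51) = 217*(1/1763) + 3207*(-1/51) = 217/1763 - 1069/17 = -1880958/29971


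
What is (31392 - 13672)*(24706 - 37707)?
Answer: -230377720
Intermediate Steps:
(31392 - 13672)*(24706 - 37707) = 17720*(-13001) = -230377720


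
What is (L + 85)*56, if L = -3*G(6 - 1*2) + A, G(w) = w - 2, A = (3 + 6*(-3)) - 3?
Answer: 3416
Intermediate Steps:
A = -18 (A = (3 - 18) - 3 = -15 - 3 = -18)
G(w) = -2 + w
L = -24 (L = -3*(-2 + (6 - 1*2)) - 18 = -3*(-2 + (6 - 2)) - 18 = -3*(-2 + 4) - 18 = -3*2 - 18 = -6 - 18 = -24)
(L + 85)*56 = (-24 + 85)*56 = 61*56 = 3416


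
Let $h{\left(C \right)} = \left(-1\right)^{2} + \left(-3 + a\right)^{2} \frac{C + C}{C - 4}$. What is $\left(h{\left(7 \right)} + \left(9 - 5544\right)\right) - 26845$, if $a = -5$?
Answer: $- \frac{96241}{3} \approx -32080.0$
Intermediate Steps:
$h{\left(C \right)} = 1 + \frac{128 C}{-4 + C}$ ($h{\left(C \right)} = \left(-1\right)^{2} + \left(-3 - 5\right)^{2} \frac{C + C}{C - 4} = 1 + \left(-8\right)^{2} \frac{2 C}{-4 + C} = 1 + 64 \frac{2 C}{-4 + C} = 1 + \frac{128 C}{-4 + C}$)
$\left(h{\left(7 \right)} + \left(9 - 5544\right)\right) - 26845 = \left(\frac{-4 + 129 \cdot 7}{-4 + 7} + \left(9 - 5544\right)\right) - 26845 = \left(\frac{-4 + 903}{3} + \left(9 - 5544\right)\right) - 26845 = \left(\frac{1}{3} \cdot 899 - 5535\right) - 26845 = \left(\frac{899}{3} - 5535\right) - 26845 = - \frac{15706}{3} - 26845 = - \frac{96241}{3}$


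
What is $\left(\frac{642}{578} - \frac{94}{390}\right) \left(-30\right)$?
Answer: $- \frac{98024}{3757} \approx -26.091$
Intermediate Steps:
$\left(\frac{642}{578} - \frac{94}{390}\right) \left(-30\right) = \left(642 \cdot \frac{1}{578} - \frac{47}{195}\right) \left(-30\right) = \left(\frac{321}{289} - \frac{47}{195}\right) \left(-30\right) = \frac{49012}{56355} \left(-30\right) = - \frac{98024}{3757}$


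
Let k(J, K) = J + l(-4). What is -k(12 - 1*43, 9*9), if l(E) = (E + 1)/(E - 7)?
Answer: 338/11 ≈ 30.727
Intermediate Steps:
l(E) = (1 + E)/(-7 + E)
k(J, K) = 3/11 + J (k(J, K) = J + (1 - 4)/(-7 - 4) = J - 3/(-11) = J - 1/11*(-3) = J + 3/11 = 3/11 + J)
-k(12 - 1*43, 9*9) = -(3/11 + (12 - 1*43)) = -(3/11 + (12 - 43)) = -(3/11 - 31) = -1*(-338/11) = 338/11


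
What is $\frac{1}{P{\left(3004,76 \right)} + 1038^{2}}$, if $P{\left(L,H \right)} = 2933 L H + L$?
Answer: $\frac{1}{670696080} \approx 1.491 \cdot 10^{-9}$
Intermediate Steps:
$P{\left(L,H \right)} = L + 2933 H L$ ($P{\left(L,H \right)} = 2933 H L + L = L + 2933 H L$)
$\frac{1}{P{\left(3004,76 \right)} + 1038^{2}} = \frac{1}{3004 \left(1 + 2933 \cdot 76\right) + 1038^{2}} = \frac{1}{3004 \left(1 + 222908\right) + 1077444} = \frac{1}{3004 \cdot 222909 + 1077444} = \frac{1}{669618636 + 1077444} = \frac{1}{670696080}$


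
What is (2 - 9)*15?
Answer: -105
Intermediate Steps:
(2 - 9)*15 = -7*15 = -105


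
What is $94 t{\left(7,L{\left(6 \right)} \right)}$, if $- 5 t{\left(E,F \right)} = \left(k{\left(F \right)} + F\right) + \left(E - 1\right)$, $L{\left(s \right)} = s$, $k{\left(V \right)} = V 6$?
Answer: $- \frac{4512}{5} \approx -902.4$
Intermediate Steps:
$k{\left(V \right)} = 6 V$
$t{\left(E,F \right)} = \frac{1}{5} - \frac{7 F}{5} - \frac{E}{5}$ ($t{\left(E,F \right)} = - \frac{\left(6 F + F\right) + \left(E - 1\right)}{5} = - \frac{7 F + \left(E - 1\right)}{5} = - \frac{7 F + \left(-1 + E\right)}{5} = - \frac{-1 + E + 7 F}{5} = \frac{1}{5} - \frac{7 F}{5} - \frac{E}{5}$)
$94 t{\left(7,L{\left(6 \right)} \right)} = 94 \left(\frac{1}{5} - \frac{42}{5} - \frac{7}{5}\right) = 94 \left(- \frac{48}{5}\right) = - \frac{4512}{5}$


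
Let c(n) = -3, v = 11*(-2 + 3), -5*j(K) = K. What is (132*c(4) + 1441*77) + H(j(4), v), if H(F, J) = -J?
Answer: 110550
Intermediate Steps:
j(K) = -K/5
v = 11 (v = 11*1 = 11)
(132*c(4) + 1441*77) + H(j(4), v) = (132*(-3) + 1441*77) - 1*11 = (-396 + 110957) - 11 = 110561 - 11 = 110550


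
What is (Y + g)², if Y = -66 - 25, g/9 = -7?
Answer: 23716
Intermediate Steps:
g = -63 (g = 9*(-7) = -63)
Y = -91
(Y + g)² = (-91 - 63)² = (-154)² = 23716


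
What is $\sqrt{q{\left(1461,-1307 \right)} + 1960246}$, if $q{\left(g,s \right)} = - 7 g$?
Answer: $\sqrt{1950019} \approx 1396.4$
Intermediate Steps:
$\sqrt{q{\left(1461,-1307 \right)} + 1960246} = \sqrt{\left(-7\right) 1461 + 1960246} = \sqrt{-10227 + 1960246} = \sqrt{1950019}$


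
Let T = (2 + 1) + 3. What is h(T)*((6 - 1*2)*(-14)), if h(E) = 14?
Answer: -784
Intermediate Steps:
T = 6 (T = 3 + 3 = 6)
h(T)*((6 - 1*2)*(-14)) = 14*((6 - 1*2)*(-14)) = 14*((6 - 2)*(-14)) = 14*(4*(-14)) = 14*(-56) = -784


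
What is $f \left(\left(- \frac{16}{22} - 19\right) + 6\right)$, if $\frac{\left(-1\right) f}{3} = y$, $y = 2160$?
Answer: $\frac{978480}{11} \approx 88953.0$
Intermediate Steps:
$f = -6480$ ($f = \left(-3\right) 2160 = -6480$)
$f \left(\left(- \frac{16}{22} - 19\right) + 6\right) = - 6480 \left(\left(- \frac{16}{22} - 19\right) + 6\right) = - 6480 \left(\left(\left(-16\right) \frac{1}{22} - 19\right) + 6\right) = - 6480 \left(\left(- \frac{8}{11} - 19\right) + 6\right) = - 6480 \left(- \frac{217}{11} + 6\right) = \left(-6480\right) \left(- \frac{151}{11}\right) = \frac{978480}{11}$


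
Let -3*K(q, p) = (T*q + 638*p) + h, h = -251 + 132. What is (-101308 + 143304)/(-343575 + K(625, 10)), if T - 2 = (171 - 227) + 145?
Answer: -125988/1093861 ≈ -0.11518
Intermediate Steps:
T = 91 (T = 2 + ((171 - 227) + 145) = 2 + (-56 + 145) = 2 + 89 = 91)
h = -119
K(q, p) = 119/3 - 638*p/3 - 91*q/3 (K(q, p) = -((91*q + 638*p) - 119)/3 = -(-119 + 91*q + 638*p)/3 = 119/3 - 638*p/3 - 91*q/3)
(-101308 + 143304)/(-343575 + K(625, 10)) = (-101308 + 143304)/(-343575 + (119/3 - 638/3*10 - 91/3*625)) = 41996/(-343575 + (119/3 - 6380/3 - 56875/3)) = 41996/(-343575 - 63136/3) = 41996/(-1093861/3) = 41996*(-3/1093861) = -125988/1093861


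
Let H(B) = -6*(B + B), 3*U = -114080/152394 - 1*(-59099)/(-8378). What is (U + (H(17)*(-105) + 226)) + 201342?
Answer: 427047231081601/1915135398 ≈ 2.2299e+5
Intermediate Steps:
U = -4981047623/1915135398 (U = (-114080/152394 - 1*(-59099)/(-8378))/3 = (-114080*1/152394 + 59099*(-1/8378))/3 = (-57040/76197 - 59099/8378)/3 = (1/3)*(-4981047623/638378466) = -4981047623/1915135398 ≈ -2.6009)
H(B) = -12*B
(U + (H(17)*(-105) + 226)) + 201342 = (-4981047623/1915135398 + (-12*17*(-105) + 226)) + 201342 = (-4981047623/1915135398 + (-204*(-105) + 226)) + 201342 = (-4981047623/1915135398 + (21420 + 226)) + 201342 = (-4981047623/1915135398 + 21646) + 201342 = 41450039777485/1915135398 + 201342 = 427047231081601/1915135398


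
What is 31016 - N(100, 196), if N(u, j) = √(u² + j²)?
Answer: 31016 - 4*√3026 ≈ 30796.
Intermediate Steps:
N(u, j) = √(j² + u²)
31016 - N(100, 196) = 31016 - √(196² + 100²) = 31016 - √(38416 + 10000) = 31016 - √48416 = 31016 - 4*√3026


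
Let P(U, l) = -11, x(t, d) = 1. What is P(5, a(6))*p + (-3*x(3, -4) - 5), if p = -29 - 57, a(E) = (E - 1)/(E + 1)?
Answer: 938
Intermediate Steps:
a(E) = (-1 + E)/(1 + E)
p = -86
P(5, a(6))*p + (-3*x(3, -4) - 5) = -11*(-86) + (-3*1 - 5) = 946 + (-3 - 5) = 946 - 8 = 938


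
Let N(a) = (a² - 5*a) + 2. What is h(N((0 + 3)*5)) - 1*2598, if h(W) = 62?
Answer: -2536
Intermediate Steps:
N(a) = 2 + a² - 5*a
h(N((0 + 3)*5)) - 1*2598 = 62 - 1*2598 = 62 - 2598 = -2536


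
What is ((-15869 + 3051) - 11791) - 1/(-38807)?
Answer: -955001462/38807 ≈ -24609.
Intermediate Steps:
((-15869 + 3051) - 11791) - 1/(-38807) = (-12818 - 11791) - 1*(-1/38807) = -24609 + 1/38807 = -955001462/38807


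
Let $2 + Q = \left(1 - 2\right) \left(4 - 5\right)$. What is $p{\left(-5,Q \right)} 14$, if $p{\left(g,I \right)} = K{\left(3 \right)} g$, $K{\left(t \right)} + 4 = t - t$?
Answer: $280$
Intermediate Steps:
$Q = -1$ ($Q = -2 + \left(1 - 2\right) \left(4 - 5\right) = -2 - -1 = -2 + 1 = -1$)
$K{\left(t \right)} = -4$ ($K{\left(t \right)} = -4 + \left(t - t\right) = -4 + 0 = -4$)
$p{\left(g,I \right)} = - 4 g$
$p{\left(-5,Q \right)} 14 = \left(-4\right) \left(-5\right) 14 = 20 \cdot 14 = 280$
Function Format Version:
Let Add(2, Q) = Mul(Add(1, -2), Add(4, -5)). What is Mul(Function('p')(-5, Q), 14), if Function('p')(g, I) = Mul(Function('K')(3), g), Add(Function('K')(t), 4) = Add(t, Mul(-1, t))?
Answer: 280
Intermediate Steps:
Q = -1 (Q = Add(-2, Mul(Add(1, -2), Add(4, -5))) = Add(-2, Mul(-1, -1)) = Add(-2, 1) = -1)
Function('K')(t) = -4 (Function('K')(t) = Add(-4, Add(t, Mul(-1, t))) = Add(-4, 0) = -4)
Function('p')(g, I) = Mul(-4, g)
Mul(Function('p')(-5, Q), 14) = Mul(Mul(-4, -5), 14) = Mul(20, 14) = 280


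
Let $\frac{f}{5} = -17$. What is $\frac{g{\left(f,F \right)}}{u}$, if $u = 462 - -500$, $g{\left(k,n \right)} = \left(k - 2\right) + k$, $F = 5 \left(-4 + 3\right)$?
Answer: $- \frac{86}{481} \approx -0.17879$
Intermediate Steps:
$F = -5$ ($F = 5 \left(-1\right) = -5$)
$f = -85$ ($f = 5 \left(-17\right) = -85$)
$g{\left(k,n \right)} = -2 + 2 k$ ($g{\left(k,n \right)} = \left(-2 + k\right) + k = -2 + 2 k$)
$u = 962$ ($u = 462 + 500 = 962$)
$\frac{g{\left(f,F \right)}}{u} = \frac{-2 + 2 \left(-85\right)}{962} = \left(-2 - 170\right) \frac{1}{962} = \left(-172\right) \frac{1}{962} = - \frac{86}{481}$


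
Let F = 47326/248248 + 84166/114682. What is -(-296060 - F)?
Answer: 2107182332091415/7117394284 ≈ 2.9606e+5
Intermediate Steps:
F = 6580370375/7117394284 (F = 47326*(1/248248) + 84166*(1/114682) = 23663/124124 + 42083/57341 = 6580370375/7117394284 ≈ 0.92455)
-(-296060 - F) = -(-296060 - 1*6580370375/7117394284) = -(-296060 - 6580370375/7117394284) = -1*(-2107182332091415/7117394284) = 2107182332091415/7117394284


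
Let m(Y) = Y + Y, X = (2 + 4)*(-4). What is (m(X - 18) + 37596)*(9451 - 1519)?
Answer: 297545184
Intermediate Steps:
X = -24 (X = 6*(-4) = -24)
m(Y) = 2*Y
(m(X - 18) + 37596)*(9451 - 1519) = (2*(-24 - 18) + 37596)*(9451 - 1519) = (2*(-42) + 37596)*7932 = (-84 + 37596)*7932 = 37512*7932 = 297545184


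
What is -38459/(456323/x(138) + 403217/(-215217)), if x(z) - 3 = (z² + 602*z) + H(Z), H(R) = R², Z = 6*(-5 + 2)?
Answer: -94217439353949/6322232788 ≈ -14903.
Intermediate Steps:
Z = -18 (Z = 6*(-3) = -18)
x(z) = 327 + z² + 602*z (x(z) = 3 + ((z² + 602*z) + (-18)²) = 3 + ((z² + 602*z) + 324) = 3 + (324 + z² + 602*z) = 327 + z² + 602*z)
-38459/(456323/x(138) + 403217/(-215217)) = -38459/(456323/(327 + 138² + 602*138) + 403217/(-215217)) = -38459/(456323/(327 + 19044 + 83076) + 403217*(-1/215217)) = -38459/(456323/102447 - 403217/215217) = -38459/6322232788/2449815111 = -38459*2449815111/6322232788 = -94217439353949/6322232788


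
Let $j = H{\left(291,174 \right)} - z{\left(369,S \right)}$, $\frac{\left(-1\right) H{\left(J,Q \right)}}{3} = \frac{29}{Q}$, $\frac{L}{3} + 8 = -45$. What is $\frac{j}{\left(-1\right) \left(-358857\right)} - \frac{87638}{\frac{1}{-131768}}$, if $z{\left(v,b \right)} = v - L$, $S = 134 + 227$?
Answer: $\frac{8288078005691519}{717714} \approx 1.1548 \cdot 10^{10}$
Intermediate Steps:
$L = -159$ ($L = -24 + 3 \left(-45\right) = -24 - 135 = -159$)
$S = 361$
$H{\left(J,Q \right)} = - \frac{87}{Q}$ ($H{\left(J,Q \right)} = - 3 \frac{29}{Q} = - \frac{87}{Q}$)
$z{\left(v,b \right)} = 159 + v$ ($z{\left(v,b \right)} = v - -159 = v + 159 = 159 + v$)
$j = - \frac{1057}{2}$ ($j = - \frac{87}{174} - \left(159 + 369\right) = \left(-87\right) \frac{1}{174} - 528 = - \frac{1}{2} - 528 = - \frac{1057}{2} \approx -528.5$)
$\frac{j}{\left(-1\right) \left(-358857\right)} - \frac{87638}{\frac{1}{-131768}} = - \frac{1057}{2 \left(\left(-1\right) \left(-358857\right)\right)} - \frac{87638}{\frac{1}{-131768}} = - \frac{1057}{2 \cdot 358857} - \frac{87638}{- \frac{1}{131768}} = \left(- \frac{1057}{2}\right) \frac{1}{358857} - -11547883984 = - \frac{1057}{717714} + 11547883984 = \frac{8288078005691519}{717714}$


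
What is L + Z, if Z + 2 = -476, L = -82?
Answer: -560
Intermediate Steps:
Z = -478 (Z = -2 - 476 = -478)
L + Z = -82 - 478 = -560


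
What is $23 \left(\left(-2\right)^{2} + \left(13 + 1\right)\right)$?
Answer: $414$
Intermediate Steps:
$23 \left(\left(-2\right)^{2} + \left(13 + 1\right)\right) = 23 \left(4 + 14\right) = 23 \cdot 18 = 414$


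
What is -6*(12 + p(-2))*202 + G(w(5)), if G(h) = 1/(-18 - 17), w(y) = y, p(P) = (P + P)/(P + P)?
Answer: -551461/35 ≈ -15756.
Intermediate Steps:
p(P) = 1 (p(P) = (2*P)/((2*P)) = (2*P)*(1/(2*P)) = 1)
G(h) = -1/35 (G(h) = 1/(-35) = -1/35)
-6*(12 + p(-2))*202 + G(w(5)) = -6*(12 + 1)*202 - 1/35 = -6*13*202 - 1/35 = -78*202 - 1/35 = -15756 - 1/35 = -551461/35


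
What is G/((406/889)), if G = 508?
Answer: 32258/29 ≈ 1112.3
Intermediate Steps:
G/((406/889)) = 508/((406/889)) = 508/((406*(1/889))) = 508/(58/127) = 508*(127/58) = 32258/29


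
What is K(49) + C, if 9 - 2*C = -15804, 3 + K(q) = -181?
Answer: 15445/2 ≈ 7722.5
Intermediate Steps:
K(q) = -184 (K(q) = -3 - 181 = -184)
C = 15813/2 (C = 9/2 - 1/2*(-15804) = 9/2 + 7902 = 15813/2 ≈ 7906.5)
K(49) + C = -184 + 15813/2 = 15445/2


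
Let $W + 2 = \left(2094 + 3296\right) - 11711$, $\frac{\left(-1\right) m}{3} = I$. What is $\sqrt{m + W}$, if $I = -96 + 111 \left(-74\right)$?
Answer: $\sqrt{18607} \approx 136.41$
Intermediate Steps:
$I = -8310$ ($I = -96 - 8214 = -8310$)
$m = 24930$ ($m = \left(-3\right) \left(-8310\right) = 24930$)
$W = -6323$ ($W = -2 + \left(\left(2094 + 3296\right) - 11711\right) = -2 + \left(5390 - 11711\right) = -2 - 6321 = -6323$)
$\sqrt{m + W} = \sqrt{24930 - 6323} = \sqrt{18607}$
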